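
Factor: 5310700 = 2^2*5^2*23^1*2309^1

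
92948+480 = 93428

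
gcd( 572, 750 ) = 2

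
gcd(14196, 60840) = 2028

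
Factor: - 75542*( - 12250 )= 2^2*5^3*7^2*107^1*353^1 =925389500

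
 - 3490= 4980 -8470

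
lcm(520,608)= 39520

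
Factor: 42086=2^1*11^1*1913^1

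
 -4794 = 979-5773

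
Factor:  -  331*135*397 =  - 17739945 = -3^3*5^1*331^1*397^1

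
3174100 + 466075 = 3640175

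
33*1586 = 52338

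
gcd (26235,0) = 26235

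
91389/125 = 91389/125 = 731.11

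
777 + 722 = 1499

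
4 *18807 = 75228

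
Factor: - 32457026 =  - 2^1*7^1*439^1*5281^1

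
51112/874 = 25556/437 = 58.48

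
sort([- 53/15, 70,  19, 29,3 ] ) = [ - 53/15,  3,19, 29, 70]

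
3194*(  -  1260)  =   - 4024440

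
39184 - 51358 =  - 12174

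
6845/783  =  8 + 581/783 = 8.74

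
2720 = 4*680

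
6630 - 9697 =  - 3067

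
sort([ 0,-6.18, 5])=[  -  6.18,0, 5 ] 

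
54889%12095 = 6509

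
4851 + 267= 5118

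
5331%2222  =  887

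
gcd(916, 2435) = 1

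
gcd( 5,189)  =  1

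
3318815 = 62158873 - 58840058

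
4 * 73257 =293028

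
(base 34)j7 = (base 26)P3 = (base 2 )1010001101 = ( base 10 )653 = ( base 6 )3005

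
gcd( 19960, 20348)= 4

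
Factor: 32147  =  17^1 * 31^1*61^1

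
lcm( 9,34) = 306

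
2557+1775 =4332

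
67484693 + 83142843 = 150627536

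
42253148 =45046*938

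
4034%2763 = 1271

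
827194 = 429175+398019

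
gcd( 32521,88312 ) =1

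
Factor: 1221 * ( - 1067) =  - 3^1*11^2*37^1*97^1 =-1302807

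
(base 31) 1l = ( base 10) 52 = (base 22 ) 28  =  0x34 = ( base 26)20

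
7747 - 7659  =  88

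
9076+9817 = 18893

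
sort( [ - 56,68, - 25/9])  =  [ - 56,  -  25/9, 68 ] 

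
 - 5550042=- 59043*94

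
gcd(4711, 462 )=7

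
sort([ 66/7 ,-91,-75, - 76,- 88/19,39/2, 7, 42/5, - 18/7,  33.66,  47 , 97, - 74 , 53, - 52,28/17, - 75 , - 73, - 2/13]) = [ - 91,-76, - 75, - 75, - 74,-73, - 52, - 88/19, - 18/7, - 2/13,28/17,7,42/5,66/7,39/2, 33.66,47,  53,  97 ] 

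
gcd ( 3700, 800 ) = 100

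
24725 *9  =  222525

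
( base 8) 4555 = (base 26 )3el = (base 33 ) 274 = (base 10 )2413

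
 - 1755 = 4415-6170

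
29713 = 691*43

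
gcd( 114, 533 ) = 1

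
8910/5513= 8910/5513 = 1.62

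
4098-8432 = - 4334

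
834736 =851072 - 16336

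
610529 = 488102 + 122427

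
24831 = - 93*( - 267) 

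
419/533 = 419/533=0.79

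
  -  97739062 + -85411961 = -183151023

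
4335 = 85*51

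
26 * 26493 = 688818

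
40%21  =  19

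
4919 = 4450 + 469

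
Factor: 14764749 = 3^1*4921583^1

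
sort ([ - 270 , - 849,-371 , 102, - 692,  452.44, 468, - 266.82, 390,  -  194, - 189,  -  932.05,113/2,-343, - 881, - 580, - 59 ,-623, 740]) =[- 932.05, - 881, - 849, - 692, - 623, - 580, - 371,  -  343, - 270, - 266.82, - 194, - 189, - 59, 113/2, 102, 390, 452.44, 468, 740 ] 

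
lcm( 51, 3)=51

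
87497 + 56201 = 143698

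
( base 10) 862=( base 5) 11422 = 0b1101011110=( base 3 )1011221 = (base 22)1H4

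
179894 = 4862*37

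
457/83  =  5 + 42/83 = 5.51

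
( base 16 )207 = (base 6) 2223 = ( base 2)1000000111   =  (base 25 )KJ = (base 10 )519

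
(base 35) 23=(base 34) 25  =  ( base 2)1001001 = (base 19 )3g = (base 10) 73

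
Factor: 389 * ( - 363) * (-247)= 3^1*11^2*13^1*19^1*389^1  =  34878129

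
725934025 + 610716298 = 1336650323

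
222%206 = 16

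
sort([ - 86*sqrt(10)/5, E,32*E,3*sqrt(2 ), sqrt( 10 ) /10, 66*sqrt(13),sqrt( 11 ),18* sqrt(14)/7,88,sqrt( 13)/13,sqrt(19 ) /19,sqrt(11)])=[-86*sqrt(10)/5,sqrt(19)/19, sqrt( 13)/13,  sqrt( 10)/10, E, sqrt ( 11),sqrt( 11),3* sqrt ( 2),  18 * sqrt( 14)/7,32 * E, 88,66*sqrt( 13)]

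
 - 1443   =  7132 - 8575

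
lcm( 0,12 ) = 0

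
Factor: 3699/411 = 3^2 = 9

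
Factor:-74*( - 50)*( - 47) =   -  173900 = - 2^2*5^2*37^1*47^1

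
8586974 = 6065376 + 2521598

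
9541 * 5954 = 56807114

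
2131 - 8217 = -6086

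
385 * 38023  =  14638855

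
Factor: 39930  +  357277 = 397207 = 89^1*4463^1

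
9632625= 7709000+1923625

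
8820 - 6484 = 2336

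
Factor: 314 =2^1*157^1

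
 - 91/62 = - 91/62 = -1.47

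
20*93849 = 1876980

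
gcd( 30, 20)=10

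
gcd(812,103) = 1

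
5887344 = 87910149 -82022805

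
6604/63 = 6604/63 = 104.83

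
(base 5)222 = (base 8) 76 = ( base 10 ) 62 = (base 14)46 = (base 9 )68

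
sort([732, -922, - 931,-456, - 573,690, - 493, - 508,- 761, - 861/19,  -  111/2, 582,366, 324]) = [ - 931,-922,-761,-573, - 508,-493, - 456, - 111/2, -861/19,324,366 , 582,690, 732] 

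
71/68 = 71/68 = 1.04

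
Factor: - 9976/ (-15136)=29/44 = 2^( - 2) * 11^ ( - 1 ) * 29^1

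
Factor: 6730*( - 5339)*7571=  - 2^1*5^1*19^1*67^1 * 113^1*281^1*673^1= - 272037159370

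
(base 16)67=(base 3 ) 10211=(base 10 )103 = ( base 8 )147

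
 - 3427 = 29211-32638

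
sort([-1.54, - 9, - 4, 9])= [ - 9 , - 4, - 1.54, 9] 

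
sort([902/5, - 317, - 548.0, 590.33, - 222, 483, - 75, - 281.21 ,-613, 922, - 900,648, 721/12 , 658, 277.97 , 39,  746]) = [-900, - 613, - 548.0,- 317, - 281.21, - 222,-75, 39, 721/12, 902/5, 277.97,483,590.33,  648, 658,746, 922 ] 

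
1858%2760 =1858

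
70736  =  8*8842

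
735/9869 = 735/9869 = 0.07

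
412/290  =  206/145  =  1.42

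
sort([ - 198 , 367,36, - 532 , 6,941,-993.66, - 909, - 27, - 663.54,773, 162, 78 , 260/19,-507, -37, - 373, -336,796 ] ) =[ - 993.66,  -  909,  -  663.54, - 532, - 507, - 373,  -  336, - 198,-37,-27,  6,260/19,  36,78,162, 367,773,796,941] 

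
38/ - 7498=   -  19/3749 = -0.01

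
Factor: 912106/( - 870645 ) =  - 2^1*3^( - 1 )*5^( - 1)* 13^1*35081^1* 58043^( - 1)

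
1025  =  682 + 343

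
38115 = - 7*( - 5445 )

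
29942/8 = 3742 + 3/4=3742.75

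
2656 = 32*83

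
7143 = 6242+901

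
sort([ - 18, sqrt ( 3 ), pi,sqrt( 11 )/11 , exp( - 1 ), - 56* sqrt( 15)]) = [ - 56*sqrt(15), - 18 , sqrt( 11) /11 , exp( - 1), sqrt( 3),pi]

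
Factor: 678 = 2^1*3^1 * 113^1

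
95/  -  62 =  - 2 + 29/62= - 1.53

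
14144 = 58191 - 44047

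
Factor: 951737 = 647^1*1471^1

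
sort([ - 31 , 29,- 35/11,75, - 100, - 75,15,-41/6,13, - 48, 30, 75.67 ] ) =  [-100,-75,-48, - 31, - 41/6, - 35/11,13,15, 29,30, 75,75.67]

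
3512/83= 42 + 26/83 = 42.31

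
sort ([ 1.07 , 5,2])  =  [ 1.07,  2, 5]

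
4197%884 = 661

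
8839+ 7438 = 16277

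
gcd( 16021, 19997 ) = 1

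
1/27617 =1/27617 = 0.00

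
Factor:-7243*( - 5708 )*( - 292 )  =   - 12072168848= - 2^4*73^1*1427^1*7243^1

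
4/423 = 4/423 =0.01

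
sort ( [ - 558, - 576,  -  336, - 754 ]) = [ - 754, - 576, - 558, - 336 ] 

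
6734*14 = 94276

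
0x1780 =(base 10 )6016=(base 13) 297a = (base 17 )13DF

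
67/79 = 67/79 =0.85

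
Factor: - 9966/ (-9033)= 3322/3011 = 2^1*11^1*151^1*3011^( - 1)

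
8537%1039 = 225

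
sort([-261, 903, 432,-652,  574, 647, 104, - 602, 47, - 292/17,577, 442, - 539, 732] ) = [-652,-602 , - 539,  -  261,-292/17, 47, 104,432, 442,574, 577, 647,732, 903 ]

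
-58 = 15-73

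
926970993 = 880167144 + 46803849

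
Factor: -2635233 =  - 3^1 * 878411^1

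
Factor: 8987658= 2^1*3^1*1091^1*1373^1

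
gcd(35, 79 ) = 1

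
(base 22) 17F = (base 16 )28D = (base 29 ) MF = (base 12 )465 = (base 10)653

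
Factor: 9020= 2^2 * 5^1 * 11^1*41^1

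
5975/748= 5975/748 = 7.99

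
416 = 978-562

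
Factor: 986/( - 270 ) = - 493/135 = - 3^( - 3 ) *5^( - 1)*17^1* 29^1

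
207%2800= 207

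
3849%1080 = 609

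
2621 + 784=3405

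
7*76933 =538531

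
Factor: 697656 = 2^3*3^1*41^1*709^1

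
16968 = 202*84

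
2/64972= 1/32486 = 0.00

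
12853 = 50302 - 37449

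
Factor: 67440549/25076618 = 2^( - 1) * 3^1*7^(-1 )*11^1* 19^( - 1 ) * 1291^1 * 1583^1*94273^( - 1)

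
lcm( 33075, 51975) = 363825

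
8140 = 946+7194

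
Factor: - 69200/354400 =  - 173/886 = -  2^(-1 )*173^1*443^( - 1)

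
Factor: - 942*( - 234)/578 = 110214/289 = 2^1 * 3^3 * 13^1*17^( - 2 ) * 157^1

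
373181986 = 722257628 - 349075642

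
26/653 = 26/653 =0.04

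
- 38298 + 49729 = 11431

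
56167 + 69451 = 125618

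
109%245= 109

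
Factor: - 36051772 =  - 2^2*9012943^1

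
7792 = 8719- 927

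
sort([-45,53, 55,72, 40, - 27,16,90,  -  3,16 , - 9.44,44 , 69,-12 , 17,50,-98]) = [-98, - 45 , - 27,-12,-9.44 , - 3,16, 16,17,40, 44,50,53,55, 69,72,90 ] 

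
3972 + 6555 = 10527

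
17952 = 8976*2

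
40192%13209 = 565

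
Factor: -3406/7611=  - 2^1*3^( - 1 )* 13^1*43^( - 1)*59^(- 1 )*131^1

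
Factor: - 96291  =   - 3^2*13^1*823^1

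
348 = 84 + 264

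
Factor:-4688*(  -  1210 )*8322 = 2^6 * 3^1*5^1*11^2*19^1*73^1*293^1 = 47206378560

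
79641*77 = 6132357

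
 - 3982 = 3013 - 6995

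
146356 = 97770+48586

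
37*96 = 3552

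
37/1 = 37 = 37.00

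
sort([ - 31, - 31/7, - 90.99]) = [ - 90.99, - 31, - 31/7]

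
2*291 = 582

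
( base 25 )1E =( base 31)18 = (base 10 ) 39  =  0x27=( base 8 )47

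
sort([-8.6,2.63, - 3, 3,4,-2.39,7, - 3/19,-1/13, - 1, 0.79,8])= [ -8.6, - 3,-2.39, -1,  -  3/19, - 1/13,0.79,2.63,3,4,7, 8 ]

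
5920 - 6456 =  - 536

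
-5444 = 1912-7356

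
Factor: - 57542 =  - 2^1*28771^1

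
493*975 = 480675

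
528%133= 129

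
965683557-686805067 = 278878490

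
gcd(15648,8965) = 163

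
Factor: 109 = 109^1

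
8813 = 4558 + 4255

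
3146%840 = 626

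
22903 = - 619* (-37 ) 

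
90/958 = 45/479 = 0.09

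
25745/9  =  25745/9 = 2860.56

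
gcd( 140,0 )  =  140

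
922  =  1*922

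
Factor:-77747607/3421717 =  - 3^5*7^1*13^(-1)*45707^1*263209^( - 1 ) 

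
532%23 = 3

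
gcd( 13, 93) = 1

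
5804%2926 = 2878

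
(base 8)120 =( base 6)212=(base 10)80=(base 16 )50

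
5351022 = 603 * 8874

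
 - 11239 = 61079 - 72318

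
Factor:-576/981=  - 64/109 = - 2^6*109^(-1)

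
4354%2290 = 2064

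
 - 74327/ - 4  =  18581 + 3/4 = 18581.75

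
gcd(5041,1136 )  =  71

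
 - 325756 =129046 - 454802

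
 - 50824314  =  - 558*91083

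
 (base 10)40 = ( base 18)24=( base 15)2A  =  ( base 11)37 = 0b101000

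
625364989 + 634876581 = 1260241570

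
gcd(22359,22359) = 22359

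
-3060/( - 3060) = 1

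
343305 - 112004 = 231301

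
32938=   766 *43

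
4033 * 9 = 36297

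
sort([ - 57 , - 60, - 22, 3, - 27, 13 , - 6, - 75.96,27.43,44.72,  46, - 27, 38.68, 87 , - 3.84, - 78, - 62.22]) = [ - 78, - 75.96, - 62.22, - 60, - 57  , - 27, - 27 ,  -  22, - 6, - 3.84, 3,13,27.43,38.68,44.72 , 46, 87 ] 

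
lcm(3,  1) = 3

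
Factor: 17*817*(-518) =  - 2^1*7^1*17^1* 19^1*37^1*43^1 = - 7194502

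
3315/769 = 3315/769 = 4.31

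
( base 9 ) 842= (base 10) 686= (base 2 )1010101110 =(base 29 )nj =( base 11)574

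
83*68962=5723846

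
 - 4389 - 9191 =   -  13580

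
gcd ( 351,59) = 1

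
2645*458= 1211410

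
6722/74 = 3361/37 = 90.84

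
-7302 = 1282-8584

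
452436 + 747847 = 1200283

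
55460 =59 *940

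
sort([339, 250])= [ 250, 339 ] 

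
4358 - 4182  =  176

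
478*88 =42064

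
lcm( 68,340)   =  340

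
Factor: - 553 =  - 7^1* 79^1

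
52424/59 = 888 + 32/59 =888.54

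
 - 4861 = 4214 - 9075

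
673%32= 1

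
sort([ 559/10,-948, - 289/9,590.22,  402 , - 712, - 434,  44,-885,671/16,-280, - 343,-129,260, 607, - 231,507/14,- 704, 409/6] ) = [-948, - 885, -712,  -  704,-434, - 343 , - 280,-231, - 129 , - 289/9,507/14, 671/16, 44, 559/10 , 409/6,260,402,590.22,607 ]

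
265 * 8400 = 2226000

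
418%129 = 31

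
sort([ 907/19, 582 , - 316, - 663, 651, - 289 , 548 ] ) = [ - 663,  -  316, - 289,  907/19, 548, 582,651 ] 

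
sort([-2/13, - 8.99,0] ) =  [ - 8.99,-2/13,0]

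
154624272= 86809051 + 67815221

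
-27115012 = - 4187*6476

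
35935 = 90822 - 54887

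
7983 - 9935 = -1952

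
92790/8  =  46395/4 = 11598.75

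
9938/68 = 146 + 5/34 = 146.15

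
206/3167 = 206/3167 = 0.07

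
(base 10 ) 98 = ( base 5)343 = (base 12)82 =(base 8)142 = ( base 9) 118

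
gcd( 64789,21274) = 967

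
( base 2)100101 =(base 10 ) 37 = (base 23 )1e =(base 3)1101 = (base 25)1c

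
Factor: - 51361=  - 51361^1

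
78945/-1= - 78945 + 0/1  =  -78945.00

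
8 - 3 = 5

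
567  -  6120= -5553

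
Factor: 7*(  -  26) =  - 182= - 2^1*7^1*13^1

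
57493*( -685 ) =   -  39382705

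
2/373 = 2/373=   0.01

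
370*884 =327080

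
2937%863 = 348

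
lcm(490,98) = 490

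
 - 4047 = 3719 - 7766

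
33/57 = 11/19 = 0.58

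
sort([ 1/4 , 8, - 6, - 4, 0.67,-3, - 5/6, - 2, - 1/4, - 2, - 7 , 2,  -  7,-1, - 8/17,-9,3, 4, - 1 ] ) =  [ - 9,-7,-7 , - 6, - 4,  -  3,  -  2, - 2,-1,-1, - 5/6, - 8/17,-1/4,1/4, 0.67,2, 3 , 4,8]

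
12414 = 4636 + 7778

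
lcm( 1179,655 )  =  5895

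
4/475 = 4/475= 0.01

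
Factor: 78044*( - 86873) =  - 2^2 * 109^2*179^1*797^1 = - 6779916412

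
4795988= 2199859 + 2596129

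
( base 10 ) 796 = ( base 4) 30130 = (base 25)16l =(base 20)1JG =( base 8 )1434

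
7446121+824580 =8270701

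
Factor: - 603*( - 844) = 2^2*3^2*67^1*211^1 = 508932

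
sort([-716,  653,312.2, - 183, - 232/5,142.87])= [ - 716, - 183, - 232/5, 142.87 , 312.2,  653] 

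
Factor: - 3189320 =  - 2^3*5^1*71^1*1123^1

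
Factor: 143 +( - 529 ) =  - 386 = - 2^1*193^1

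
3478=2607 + 871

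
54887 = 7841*7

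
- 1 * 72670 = - 72670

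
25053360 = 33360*751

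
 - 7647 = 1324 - 8971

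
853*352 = 300256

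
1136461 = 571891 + 564570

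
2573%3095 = 2573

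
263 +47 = 310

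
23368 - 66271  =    -  42903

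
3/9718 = 3/9718 = 0.00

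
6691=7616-925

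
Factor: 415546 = 2^1 *173^1 * 1201^1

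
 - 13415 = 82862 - 96277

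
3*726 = 2178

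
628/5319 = 628/5319 =0.12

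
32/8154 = 16/4077 = 0.00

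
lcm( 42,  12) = 84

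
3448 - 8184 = - 4736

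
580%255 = 70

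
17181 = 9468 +7713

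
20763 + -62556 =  - 41793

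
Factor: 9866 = 2^1*4933^1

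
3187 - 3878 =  - 691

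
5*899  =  4495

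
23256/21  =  1107+3/7 = 1107.43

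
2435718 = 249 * 9782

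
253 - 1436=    - 1183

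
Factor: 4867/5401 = 11^( - 1 )* 31^1*157^1*491^( - 1)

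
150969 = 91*1659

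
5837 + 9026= 14863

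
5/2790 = 1/558=0.00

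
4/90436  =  1/22609 = 0.00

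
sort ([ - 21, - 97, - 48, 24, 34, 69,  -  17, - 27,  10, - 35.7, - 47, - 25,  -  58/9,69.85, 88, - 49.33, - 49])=[-97, - 49.33, - 49 , - 48,  -  47, - 35.7,-27,-25,-21, - 17,- 58/9, 10, 24, 34, 69, 69.85, 88]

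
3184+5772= 8956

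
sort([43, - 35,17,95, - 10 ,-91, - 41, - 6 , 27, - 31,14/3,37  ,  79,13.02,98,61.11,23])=[ - 91 , - 41 , -35, - 31, - 10, - 6, 14/3, 13.02,17,23,27 , 37,43,61.11,79,95,98]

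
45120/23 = 45120/23 =1961.74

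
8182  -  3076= 5106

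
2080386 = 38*54747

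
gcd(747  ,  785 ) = 1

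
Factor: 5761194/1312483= 2^1*3^1 * 89^( - 1)*14747^( - 1 )*960199^1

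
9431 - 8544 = 887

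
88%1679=88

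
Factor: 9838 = 2^1*4919^1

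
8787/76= 115 + 47/76=115.62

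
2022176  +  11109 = 2033285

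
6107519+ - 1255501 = 4852018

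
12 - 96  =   - 84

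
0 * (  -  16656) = 0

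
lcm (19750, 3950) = 19750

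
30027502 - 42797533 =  - 12770031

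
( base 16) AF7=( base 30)33H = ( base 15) c72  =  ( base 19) 7ee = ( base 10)2807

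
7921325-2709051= 5212274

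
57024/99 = 576  =  576.00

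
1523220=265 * 5748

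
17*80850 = 1374450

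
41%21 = 20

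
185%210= 185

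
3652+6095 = 9747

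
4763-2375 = 2388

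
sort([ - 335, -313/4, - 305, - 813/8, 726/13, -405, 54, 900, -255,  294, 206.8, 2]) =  [ - 405,-335, -305, - 255, - 813/8,- 313/4,2, 54, 726/13, 206.8, 294, 900]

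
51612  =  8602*6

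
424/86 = 212/43 = 4.93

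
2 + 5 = 7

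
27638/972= 13819/486 = 28.43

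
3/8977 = 3/8977 = 0.00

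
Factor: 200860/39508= 605/119= 5^1*7^(  -  1)* 11^2*17^( - 1)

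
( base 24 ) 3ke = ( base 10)2222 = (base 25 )3DM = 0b100010101110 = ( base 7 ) 6323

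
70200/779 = 90 +90/779 = 90.12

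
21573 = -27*( - 799) 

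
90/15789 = 30/5263= 0.01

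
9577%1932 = 1849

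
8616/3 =2872  =  2872.00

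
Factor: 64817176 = 2^3*107^1*75721^1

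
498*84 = 41832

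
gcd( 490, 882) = 98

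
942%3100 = 942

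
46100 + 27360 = 73460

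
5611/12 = 467  +  7/12 = 467.58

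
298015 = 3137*95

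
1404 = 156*9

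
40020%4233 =1923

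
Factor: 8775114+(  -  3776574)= 2^2 * 3^1*5^1*227^1*367^1 = 4998540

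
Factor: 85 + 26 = 3^1* 37^1 = 111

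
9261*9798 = 90739278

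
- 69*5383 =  - 371427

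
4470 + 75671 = 80141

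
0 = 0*7229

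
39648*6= 237888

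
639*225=143775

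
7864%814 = 538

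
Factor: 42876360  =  2^3*3^2*5^1*119101^1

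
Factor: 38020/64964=9505/16241  =  5^1 * 109^( - 1)*149^( - 1)*1901^1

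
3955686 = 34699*114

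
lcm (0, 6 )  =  0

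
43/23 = 1+20/23 = 1.87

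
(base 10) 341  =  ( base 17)131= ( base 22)FB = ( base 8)525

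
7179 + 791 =7970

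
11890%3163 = 2401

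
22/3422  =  11/1711 = 0.01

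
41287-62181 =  -20894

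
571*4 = 2284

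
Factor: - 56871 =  - 3^2*71^1*89^1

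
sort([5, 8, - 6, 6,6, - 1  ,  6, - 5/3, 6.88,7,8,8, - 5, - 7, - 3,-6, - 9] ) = [ - 9, - 7, - 6,-6, - 5, - 3, - 5/3, - 1, 5,6,6 , 6,6.88,  7, 8,8 , 8 ] 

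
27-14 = 13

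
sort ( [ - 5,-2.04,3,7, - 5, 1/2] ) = [-5, - 5,  -  2.04, 1/2,3,7 ]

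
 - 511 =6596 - 7107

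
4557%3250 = 1307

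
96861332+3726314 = 100587646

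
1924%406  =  300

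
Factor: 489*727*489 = 3^2*163^2 * 727^1 = 173840967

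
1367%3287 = 1367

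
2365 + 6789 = 9154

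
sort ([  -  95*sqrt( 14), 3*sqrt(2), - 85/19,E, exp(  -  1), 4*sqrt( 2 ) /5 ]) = [- 95*sqrt( 14 ),  -  85/19,exp ( - 1) , 4*sqrt( 2)/5,E,3*sqrt( 2)]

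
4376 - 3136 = 1240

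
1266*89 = 112674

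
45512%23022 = 22490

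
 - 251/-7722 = 251/7722 = 0.03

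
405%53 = 34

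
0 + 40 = 40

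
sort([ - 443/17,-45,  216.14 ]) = [-45 , - 443/17, 216.14]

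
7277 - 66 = 7211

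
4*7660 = 30640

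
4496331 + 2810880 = 7307211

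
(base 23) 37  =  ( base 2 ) 1001100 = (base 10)76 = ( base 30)2g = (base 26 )2o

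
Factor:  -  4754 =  - 2^1*2377^1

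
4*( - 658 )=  - 2632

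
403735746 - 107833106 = 295902640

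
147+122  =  269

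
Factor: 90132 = 2^2*3^1*7^1*29^1 *37^1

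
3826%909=190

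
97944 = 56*1749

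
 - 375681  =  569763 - 945444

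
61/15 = 4+1/15 = 4.07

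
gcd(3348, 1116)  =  1116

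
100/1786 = 50/893 = 0.06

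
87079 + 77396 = 164475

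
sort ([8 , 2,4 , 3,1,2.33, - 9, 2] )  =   [ - 9, 1, 2 , 2,2.33,3, 4,  8]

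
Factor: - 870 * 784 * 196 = -2^7*3^1 * 5^1*7^4 * 29^1 = - 133687680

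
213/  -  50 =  - 213/50  =  - 4.26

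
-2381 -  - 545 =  - 1836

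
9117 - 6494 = 2623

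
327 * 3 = 981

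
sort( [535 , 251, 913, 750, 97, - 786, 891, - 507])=[-786,  -  507,97,251, 535,750, 891, 913 ]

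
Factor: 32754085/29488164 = 2^( - 2)*3^( - 1 )*5^1*7^1 * 13^1*71987^1 * 2457347^( - 1 )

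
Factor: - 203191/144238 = - 2^( - 1 )*41^ ( - 1 ) * 61^1 * 1759^( - 1)*3331^1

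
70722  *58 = 4101876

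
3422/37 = 92 + 18/37 = 92.49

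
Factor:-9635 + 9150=-5^1*97^1 = - 485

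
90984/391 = 232+ 16/23 = 232.70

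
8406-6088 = 2318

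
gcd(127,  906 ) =1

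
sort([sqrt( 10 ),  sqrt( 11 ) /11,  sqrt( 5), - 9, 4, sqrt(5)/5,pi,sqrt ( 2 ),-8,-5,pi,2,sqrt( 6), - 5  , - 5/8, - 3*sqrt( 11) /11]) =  [  -  9,-8,-5,-5, - 3*sqrt(11)/11,-5/8 , sqrt( 11 ) /11, sqrt( 5) /5 , sqrt(2),2,sqrt( 5),sqrt( 6 ),pi,pi,  sqrt( 10),4]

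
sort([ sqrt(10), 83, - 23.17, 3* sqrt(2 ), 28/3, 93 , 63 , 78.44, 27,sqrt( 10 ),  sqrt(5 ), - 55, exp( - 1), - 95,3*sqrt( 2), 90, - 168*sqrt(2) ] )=[  -  168*sqrt(2 ), - 95, - 55, - 23.17,exp( - 1),sqrt(5),sqrt( 10 ),  sqrt(10 ), 3*sqrt( 2), 3*sqrt( 2 ), 28/3 , 27, 63, 78.44, 83, 90, 93 ] 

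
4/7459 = 4/7459  =  0.00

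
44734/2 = 22367=22367.00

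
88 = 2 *44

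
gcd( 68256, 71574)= 474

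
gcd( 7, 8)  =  1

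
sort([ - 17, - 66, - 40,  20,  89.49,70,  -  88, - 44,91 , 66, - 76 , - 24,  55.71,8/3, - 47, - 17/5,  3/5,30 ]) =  [ - 88,-76,- 66 , -47, - 44, - 40, - 24, - 17, - 17/5,  3/5,8/3, 20,30,55.71,  66 , 70,89.49 , 91] 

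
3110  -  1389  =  1721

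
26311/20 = 26311/20 = 1315.55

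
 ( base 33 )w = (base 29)13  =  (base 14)24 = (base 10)32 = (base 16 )20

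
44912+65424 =110336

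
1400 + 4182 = 5582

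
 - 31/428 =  - 1+397/428 = - 0.07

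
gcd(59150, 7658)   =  14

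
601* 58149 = 34947549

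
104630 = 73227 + 31403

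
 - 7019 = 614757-621776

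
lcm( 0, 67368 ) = 0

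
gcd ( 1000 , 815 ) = 5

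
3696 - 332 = 3364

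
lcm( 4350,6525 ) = 13050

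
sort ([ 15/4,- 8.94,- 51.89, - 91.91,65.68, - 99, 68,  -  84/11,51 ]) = [- 99, - 91.91, - 51.89,-8.94,-84/11, 15/4, 51,  65.68,68]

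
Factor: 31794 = 2^1*3^1*7^1 * 757^1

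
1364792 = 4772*286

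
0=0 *77310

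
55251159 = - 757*( - 72987) 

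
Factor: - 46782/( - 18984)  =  69/28 = 2^( - 2)*3^1*7^( - 1) *23^1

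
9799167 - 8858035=941132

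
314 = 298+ 16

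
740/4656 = 185/1164 = 0.16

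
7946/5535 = 7946/5535 = 1.44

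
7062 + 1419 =8481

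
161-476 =-315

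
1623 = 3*541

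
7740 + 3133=10873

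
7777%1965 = 1882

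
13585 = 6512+7073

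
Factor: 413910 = 2^1*3^4*5^1*7^1 * 73^1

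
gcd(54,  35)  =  1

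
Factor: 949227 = 3^1*397^1 * 797^1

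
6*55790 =334740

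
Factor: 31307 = 31307^1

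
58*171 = 9918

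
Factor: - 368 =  - 2^4*23^1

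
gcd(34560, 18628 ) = 4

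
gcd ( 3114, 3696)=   6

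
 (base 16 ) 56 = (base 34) 2i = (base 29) 2s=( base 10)86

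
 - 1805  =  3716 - 5521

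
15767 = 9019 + 6748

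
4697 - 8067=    - 3370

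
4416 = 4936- 520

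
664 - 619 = 45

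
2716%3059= 2716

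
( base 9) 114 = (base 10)94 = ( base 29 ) 37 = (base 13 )73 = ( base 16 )5E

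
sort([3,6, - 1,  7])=[ - 1,3,6,7 ] 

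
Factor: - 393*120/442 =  - 2^2*3^2*5^1*13^( - 1 )*17^( - 1)*131^1 = - 23580/221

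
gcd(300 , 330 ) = 30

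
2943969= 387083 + 2556886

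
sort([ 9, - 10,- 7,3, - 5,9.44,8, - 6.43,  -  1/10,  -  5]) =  [ - 10, - 7 ,-6.43, - 5, - 5,  -  1/10, 3,  8,9 , 9.44] 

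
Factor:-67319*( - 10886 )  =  732834634 = 2^1*7^1  *59^1*163^1*5443^1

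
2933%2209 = 724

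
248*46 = 11408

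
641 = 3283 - 2642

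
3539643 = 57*62099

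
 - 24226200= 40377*(-600)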